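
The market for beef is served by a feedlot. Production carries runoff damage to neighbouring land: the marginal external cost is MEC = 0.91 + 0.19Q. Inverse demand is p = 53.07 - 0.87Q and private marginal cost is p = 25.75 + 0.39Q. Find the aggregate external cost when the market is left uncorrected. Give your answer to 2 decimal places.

64.39

Market equilibrium (private): 25.75 + 0.39Q = 53.07 - 0.87Q → Q_m = 21.6825.
Total external cost = ∫₀^{Q_m} (0.91 + 0.19Q) dQ = 0.91×21.6825 + ½×0.19×21.6825² = 64.3935.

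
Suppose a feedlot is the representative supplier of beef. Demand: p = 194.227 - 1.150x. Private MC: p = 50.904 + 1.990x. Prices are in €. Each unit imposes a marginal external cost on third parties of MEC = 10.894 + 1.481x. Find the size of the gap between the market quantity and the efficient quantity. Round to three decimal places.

Market equilibrium (private): 50.904 + 1.990x = 194.227 - 1.150x → x_m = 45.6443.
Social marginal cost = private MC + MEC = 61.798 + 3.471x.
Set SMC = demand: 61.798 + 3.471x = 194.227 - 1.150x → x* = 28.6581.
Gap = |45.6443 − 28.6581| = 16.9862.

16.986 units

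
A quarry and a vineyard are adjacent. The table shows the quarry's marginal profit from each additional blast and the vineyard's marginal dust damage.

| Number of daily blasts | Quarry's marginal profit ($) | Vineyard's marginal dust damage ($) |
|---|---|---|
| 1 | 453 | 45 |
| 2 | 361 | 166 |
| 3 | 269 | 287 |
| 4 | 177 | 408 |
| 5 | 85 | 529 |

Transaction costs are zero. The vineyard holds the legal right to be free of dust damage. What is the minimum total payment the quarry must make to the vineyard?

Efficient level: marginal profit ≥ marginal dust damage through level 2, so k* = 2.
With the vineyard holding the right, the quarry must at least compensate total damage at k*: 45 + 166 = 211.

$211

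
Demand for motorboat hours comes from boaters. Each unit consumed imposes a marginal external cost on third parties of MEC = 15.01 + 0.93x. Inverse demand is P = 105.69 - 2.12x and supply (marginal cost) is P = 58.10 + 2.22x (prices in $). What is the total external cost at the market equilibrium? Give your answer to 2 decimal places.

$220.50

Market equilibrium (private): 58.10 + 2.22x = 105.69 - 2.12x → x_m = 10.9654.
Total external cost = ∫₀^{x_m} (15.01 + 0.93x) dx = 15.01×10.9654 + ½×0.93×10.9654² = 220.5023.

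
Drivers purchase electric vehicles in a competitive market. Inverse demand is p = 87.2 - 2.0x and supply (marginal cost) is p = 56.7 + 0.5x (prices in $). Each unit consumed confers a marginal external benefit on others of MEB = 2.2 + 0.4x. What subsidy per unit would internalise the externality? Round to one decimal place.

subsidy = $8.4 per unit

Social marginal benefit = demand + MEB = 89.4 - 1.6x.
Set SMB = MC: 89.4 - 1.6x = 56.7 + 0.5x → x* = 15.5714.
The Pigouvian subsidy equals MEB at x*: 2.2 + 0.4×15.5714 = 8.4286.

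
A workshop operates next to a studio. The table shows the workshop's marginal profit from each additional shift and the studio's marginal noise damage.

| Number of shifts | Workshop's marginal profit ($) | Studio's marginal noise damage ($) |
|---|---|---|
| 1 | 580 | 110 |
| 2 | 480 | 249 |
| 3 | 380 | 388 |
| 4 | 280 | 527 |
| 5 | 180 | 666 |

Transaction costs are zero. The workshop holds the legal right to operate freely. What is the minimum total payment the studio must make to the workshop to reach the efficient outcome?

Left alone the workshop would choose level 5 (marginal profit stays positive).
Efficient level: k* = 2 (marginal profit ≥ marginal noise damage through 2).
The studio must at least cover the workshop's forgone profit from cutting 5→2: 380 + 280 + 180 = 840.

$840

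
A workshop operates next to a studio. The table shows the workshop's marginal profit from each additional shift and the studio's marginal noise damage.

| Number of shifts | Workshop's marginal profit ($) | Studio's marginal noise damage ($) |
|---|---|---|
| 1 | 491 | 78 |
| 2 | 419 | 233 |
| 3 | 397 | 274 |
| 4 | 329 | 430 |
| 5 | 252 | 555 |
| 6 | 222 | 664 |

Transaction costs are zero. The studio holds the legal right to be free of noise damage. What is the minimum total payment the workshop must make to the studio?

$585

Efficient level: marginal profit ≥ marginal noise damage through level 3, so k* = 3.
With the studio holding the right, the workshop must at least compensate total damage at k*: 78 + 233 + 274 = 585.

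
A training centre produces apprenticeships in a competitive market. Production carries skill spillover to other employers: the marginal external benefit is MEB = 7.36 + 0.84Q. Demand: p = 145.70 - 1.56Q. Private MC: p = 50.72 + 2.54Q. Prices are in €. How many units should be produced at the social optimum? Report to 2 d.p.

Social marginal cost = private MC − MEB = 43.36 + 1.70Q.
Set SMC = demand: 43.36 + 1.70Q = 145.70 - 1.56Q → Q* = 31.3926.

Q* = 31.39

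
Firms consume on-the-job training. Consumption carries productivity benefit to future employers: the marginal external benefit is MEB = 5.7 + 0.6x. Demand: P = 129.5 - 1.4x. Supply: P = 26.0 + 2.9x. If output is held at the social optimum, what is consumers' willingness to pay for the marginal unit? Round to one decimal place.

P = 88.2

Social marginal benefit = demand + MEB = 135.2 - 0.8x.
Set SMB = MC: 135.2 - 0.8x = 26.0 + 2.9x → x* = 29.5135.
Consumer price on the demand curve at x*: 129.5 − 1.4×29.5135 = 88.1811.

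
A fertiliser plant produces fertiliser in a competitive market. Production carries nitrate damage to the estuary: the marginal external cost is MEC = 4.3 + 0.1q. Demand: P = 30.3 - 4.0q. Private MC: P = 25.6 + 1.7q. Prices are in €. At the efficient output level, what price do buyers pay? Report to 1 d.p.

P = €30.0

Social marginal cost = private MC + MEC = 29.9 + 1.8q.
Set SMC = demand: 29.9 + 1.8q = 30.3 - 4.0q → q* = 0.0690.
Consumer price on the demand curve at q*: 30.3 − 4.0×0.0690 = 30.0240.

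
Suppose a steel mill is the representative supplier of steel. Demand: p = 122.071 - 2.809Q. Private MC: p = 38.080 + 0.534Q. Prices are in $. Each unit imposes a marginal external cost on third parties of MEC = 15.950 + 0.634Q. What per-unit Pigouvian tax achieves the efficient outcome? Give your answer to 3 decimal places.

tax = $26.797 per unit

Social marginal cost = private MC + MEC = 54.030 + 1.168Q.
Set SMC = demand: 54.030 + 1.168Q = 122.071 - 2.809Q → Q* = 17.1086.
The Pigouvian tax equals MEC at Q*: 15.950 + 0.634×17.1086 = 26.7969.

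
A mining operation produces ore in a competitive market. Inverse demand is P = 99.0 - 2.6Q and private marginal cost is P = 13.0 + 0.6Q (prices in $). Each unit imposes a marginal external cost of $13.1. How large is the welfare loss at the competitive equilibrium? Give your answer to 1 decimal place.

Market equilibrium (private): 13.0 + 0.6Q = 99.0 - 2.6Q → Q_m = 26.8750.
Social marginal cost = private MC + MEC = 26.1 + 0.6Q.
Set SMC = demand: 26.1 + 0.6Q = 99.0 - 2.6Q → Q* = 22.7813.
Height of the DWL triangle at Q_m is SMC(Q_m) − demand(Q_m) = MEC(Q_m) = 13.1000.
DWL = ½ × 4.0937 × 13.1000 = 26.8137.

DWL = $26.8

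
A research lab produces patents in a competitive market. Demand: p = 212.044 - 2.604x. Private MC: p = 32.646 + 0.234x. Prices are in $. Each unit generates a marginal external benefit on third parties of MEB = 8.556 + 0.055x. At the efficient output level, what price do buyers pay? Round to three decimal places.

P = $36.179

Social marginal cost = private MC − MEB = 24.090 + 0.179x.
Set SMC = demand: 24.090 + 0.179x = 212.044 - 2.604x → x* = 67.5365.
Consumer price on the demand curve at x*: 212.044 − 2.604×67.5365 = 36.1790.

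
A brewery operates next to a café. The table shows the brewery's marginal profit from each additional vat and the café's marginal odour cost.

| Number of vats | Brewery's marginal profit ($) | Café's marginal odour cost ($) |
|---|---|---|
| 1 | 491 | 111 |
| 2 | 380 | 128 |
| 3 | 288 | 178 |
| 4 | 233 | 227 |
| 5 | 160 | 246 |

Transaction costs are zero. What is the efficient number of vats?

4

Bargaining reaches the level where marginal profit last exceeds marginal odour cost.
That holds through level 4 (233 ≥ 227) but not at 5 (160 < 246).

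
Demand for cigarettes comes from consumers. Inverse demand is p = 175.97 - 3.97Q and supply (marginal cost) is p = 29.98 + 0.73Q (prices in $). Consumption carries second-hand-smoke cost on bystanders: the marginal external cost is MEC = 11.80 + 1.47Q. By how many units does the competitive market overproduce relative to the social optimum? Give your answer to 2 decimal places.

9.31 units

Market equilibrium (private): 29.98 + 0.73Q = 175.97 - 3.97Q → Q_m = 31.0617.
Social marginal benefit = demand − MEC = 164.17 - 5.44Q.
Set SMB = MC: 164.17 - 5.44Q = 29.98 + 0.73Q → Q* = 21.7488.
Gap = |31.0617 − 21.7488| = 9.3129.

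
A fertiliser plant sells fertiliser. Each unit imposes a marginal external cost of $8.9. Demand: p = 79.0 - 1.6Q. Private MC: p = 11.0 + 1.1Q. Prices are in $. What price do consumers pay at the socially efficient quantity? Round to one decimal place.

Social marginal cost = private MC + MEC = 19.9 + 1.1Q.
Set SMC = demand: 19.9 + 1.1Q = 79.0 - 1.6Q → Q* = 21.8889.
Consumer price on the demand curve at Q*: 79.0 − 1.6×21.8889 = 43.9778.

P = $44.0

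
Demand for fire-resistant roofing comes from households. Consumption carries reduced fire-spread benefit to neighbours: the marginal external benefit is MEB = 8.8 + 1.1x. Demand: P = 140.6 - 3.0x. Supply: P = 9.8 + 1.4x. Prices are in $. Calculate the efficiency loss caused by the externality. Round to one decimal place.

Market equilibrium (private): 9.8 + 1.4x = 140.6 - 3.0x → x_m = 29.7273.
Social marginal benefit = demand + MEB = 149.4 - 1.9x.
Set SMB = MC: 149.4 - 1.9x = 9.8 + 1.4x → x* = 42.3030.
Height of the DWL triangle at x_m is SMB(x_m) − MC(x_m) = MEB(x_m) = 41.5000.
DWL = ½ × 12.5757 × 41.5000 = 260.9458.

DWL = $260.9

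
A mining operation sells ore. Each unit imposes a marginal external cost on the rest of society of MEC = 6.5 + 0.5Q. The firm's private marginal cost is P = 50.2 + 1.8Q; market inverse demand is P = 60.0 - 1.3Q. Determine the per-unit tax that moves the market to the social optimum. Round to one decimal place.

tax = 7.0 per unit

Social marginal cost = private MC + MEC = 56.7 + 2.3Q.
Set SMC = demand: 56.7 + 2.3Q = 60.0 - 1.3Q → Q* = 0.9167.
The Pigouvian tax equals MEC at Q*: 6.5 + 0.5×0.9167 = 6.9584.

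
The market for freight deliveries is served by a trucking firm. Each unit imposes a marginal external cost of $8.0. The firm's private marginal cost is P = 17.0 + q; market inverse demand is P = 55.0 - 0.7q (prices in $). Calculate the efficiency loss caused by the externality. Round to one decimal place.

DWL = $18.8

Market equilibrium (private): 17.0 + q = 55.0 - 0.7q → q_m = 22.3529.
Social marginal cost = private MC + MEC = 25.0 + q.
Set SMC = demand: 25.0 + q = 55.0 - 0.7q → q* = 17.6471.
The welfare-loss triangle has base |q_m − q*| and height MEC(q_m) (the vertical gap between SMC and demand is zero at q* and MEC at q_m).
DWL = ½ × 4.7058 × 8.0000 = 18.8232.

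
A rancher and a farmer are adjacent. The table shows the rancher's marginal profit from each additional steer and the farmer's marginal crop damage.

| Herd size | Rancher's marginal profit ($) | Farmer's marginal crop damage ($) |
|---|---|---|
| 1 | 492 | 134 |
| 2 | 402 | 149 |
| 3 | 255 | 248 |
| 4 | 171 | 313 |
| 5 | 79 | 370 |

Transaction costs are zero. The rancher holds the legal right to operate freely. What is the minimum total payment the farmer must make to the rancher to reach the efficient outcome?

Left alone the rancher would choose level 5 (marginal profit stays positive).
Efficient level: k* = 3 (marginal profit ≥ marginal crop damage through 3).
The farmer must at least cover the rancher's forgone profit from cutting 5→3: 171 + 79 = 250.

$250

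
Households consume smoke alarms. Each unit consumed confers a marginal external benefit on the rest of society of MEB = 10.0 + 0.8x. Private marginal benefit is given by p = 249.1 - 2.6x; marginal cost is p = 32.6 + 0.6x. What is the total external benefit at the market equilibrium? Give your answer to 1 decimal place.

2507.5

Market equilibrium (private): 32.6 + 0.6x = 249.1 - 2.6x → x_m = 67.6563.
Total external benefit = ∫₀^{x_m} (10.0 + 0.8x) dx = 10.0×67.6563 + ½×0.8×67.6563² = 2507.5130.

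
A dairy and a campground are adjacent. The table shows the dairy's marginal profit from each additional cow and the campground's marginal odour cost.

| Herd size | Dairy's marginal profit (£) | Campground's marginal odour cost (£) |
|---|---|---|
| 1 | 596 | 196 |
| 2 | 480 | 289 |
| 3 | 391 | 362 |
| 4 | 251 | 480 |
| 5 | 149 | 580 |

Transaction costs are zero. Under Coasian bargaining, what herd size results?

3

Bargaining reaches the level where marginal profit last exceeds marginal odour cost.
That holds through level 3 (391 ≥ 362) but not at 4 (251 < 480).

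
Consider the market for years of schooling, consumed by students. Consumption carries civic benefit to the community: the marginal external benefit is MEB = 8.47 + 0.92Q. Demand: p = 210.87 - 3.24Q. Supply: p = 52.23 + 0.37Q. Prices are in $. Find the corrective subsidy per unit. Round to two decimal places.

subsidy = $65.62 per unit

Social marginal benefit = demand + MEB = 219.34 - 2.32Q.
Set SMB = MC: 219.34 - 2.32Q = 52.23 + 0.37Q → Q* = 62.1227.
The Pigouvian subsidy equals MEB at Q*: 8.47 + 0.92×62.1227 = 65.6229.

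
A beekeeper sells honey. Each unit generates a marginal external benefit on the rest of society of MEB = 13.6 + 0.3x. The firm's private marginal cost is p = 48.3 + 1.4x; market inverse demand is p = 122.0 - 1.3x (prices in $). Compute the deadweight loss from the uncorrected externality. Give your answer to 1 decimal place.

Market equilibrium (private): 48.3 + 1.4x = 122.0 - 1.3x → x_m = 27.2963.
Social marginal cost = private MC − MEB = 34.7 + 1.1x.
Set SMC = demand: 34.7 + 1.1x = 122.0 - 1.3x → x* = 36.3750.
The welfare-loss triangle has base |x_m − x*| and height MEB(x_m) (the vertical gap between SMC and demand is zero at x* and MEB at x_m).
DWL = ½ × 9.0787 × 21.7889 = 98.9074.

DWL = $98.9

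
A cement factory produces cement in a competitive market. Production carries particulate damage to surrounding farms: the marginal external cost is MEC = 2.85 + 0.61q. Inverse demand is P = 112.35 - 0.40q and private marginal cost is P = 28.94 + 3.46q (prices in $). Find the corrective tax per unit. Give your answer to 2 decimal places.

tax = $13.84 per unit

Social marginal cost = private MC + MEC = 31.79 + 4.07q.
Set SMC = demand: 31.79 + 4.07q = 112.35 - 0.40q → q* = 18.0224.
The Pigouvian tax equals MEC at q*: 2.85 + 0.61×18.0224 = 13.8437.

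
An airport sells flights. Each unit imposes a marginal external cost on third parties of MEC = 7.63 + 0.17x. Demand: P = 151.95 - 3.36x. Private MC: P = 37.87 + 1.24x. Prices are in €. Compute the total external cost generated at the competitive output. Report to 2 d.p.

€241.50

Market equilibrium (private): 37.87 + 1.24x = 151.95 - 3.36x → x_m = 24.8000.
Total external cost = ∫₀^{x_m} (7.63 + 0.17x) dx = 7.63×24.8000 + ½×0.17×24.8000² = 241.5024.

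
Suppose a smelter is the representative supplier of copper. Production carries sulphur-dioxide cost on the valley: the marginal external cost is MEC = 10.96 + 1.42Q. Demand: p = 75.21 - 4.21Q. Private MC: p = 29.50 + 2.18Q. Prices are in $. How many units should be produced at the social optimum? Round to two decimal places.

Q* = 4.45

Social marginal cost = private MC + MEC = 40.46 + 3.60Q.
Set SMC = demand: 40.46 + 3.60Q = 75.21 - 4.21Q → Q* = 4.4494.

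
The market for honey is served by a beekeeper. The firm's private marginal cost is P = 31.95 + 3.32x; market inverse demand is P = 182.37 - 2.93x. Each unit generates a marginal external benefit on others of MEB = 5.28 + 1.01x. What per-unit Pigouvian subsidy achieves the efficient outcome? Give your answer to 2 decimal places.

subsidy = 35.29 per unit

Social marginal cost = private MC − MEB = 26.67 + 2.31x.
Set SMC = demand: 26.67 + 2.31x = 182.37 - 2.93x → x* = 29.7137.
The Pigouvian subsidy equals MEB at x*: 5.28 + 1.01×29.7137 = 35.2908.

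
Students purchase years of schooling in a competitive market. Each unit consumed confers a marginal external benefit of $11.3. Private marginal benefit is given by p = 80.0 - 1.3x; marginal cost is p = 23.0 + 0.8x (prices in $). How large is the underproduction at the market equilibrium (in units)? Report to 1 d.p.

5.4 units

Market equilibrium (private): 23.0 + 0.8x = 80.0 - 1.3x → x_m = 27.1429.
Social marginal benefit = demand + MEB = 91.3 - 1.3x.
Set SMB = MC: 91.3 - 1.3x = 23.0 + 0.8x → x* = 32.5238.
Gap = |27.1429 − 32.5238| = 5.3809.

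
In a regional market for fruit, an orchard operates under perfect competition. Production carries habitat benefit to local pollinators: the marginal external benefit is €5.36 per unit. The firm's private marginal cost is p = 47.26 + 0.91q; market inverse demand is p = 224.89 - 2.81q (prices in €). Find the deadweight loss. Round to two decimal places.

DWL = €3.86

Market equilibrium (private): 47.26 + 0.91q = 224.89 - 2.81q → q_m = 47.7500.
Social marginal cost = private MC − MEB = 41.90 + 0.91q.
Set SMC = demand: 41.90 + 0.91q = 224.89 - 2.81q → q* = 49.1909.
The welfare-loss triangle has base |q_m − q*| and height MEB(q_m) (the vertical gap between SMC and demand is zero at q* and MEB at q_m).
DWL = ½ × 1.4409 × 5.3600 = 3.8616.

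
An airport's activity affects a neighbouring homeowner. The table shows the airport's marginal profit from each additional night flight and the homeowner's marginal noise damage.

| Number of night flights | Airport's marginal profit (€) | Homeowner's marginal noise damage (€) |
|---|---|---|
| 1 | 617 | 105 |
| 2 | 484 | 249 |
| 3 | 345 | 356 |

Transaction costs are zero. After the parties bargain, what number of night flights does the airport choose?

2

Bargaining reaches the level where marginal profit last exceeds marginal noise damage.
That holds through level 2 (484 ≥ 249) but not at 3 (345 < 356).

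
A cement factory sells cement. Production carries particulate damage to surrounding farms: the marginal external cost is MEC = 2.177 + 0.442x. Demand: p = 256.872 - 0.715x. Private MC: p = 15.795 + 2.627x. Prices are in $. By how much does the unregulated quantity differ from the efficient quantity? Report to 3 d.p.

Market equilibrium (private): 15.795 + 2.627x = 256.872 - 0.715x → x_m = 72.1355.
Social marginal cost = private MC + MEC = 17.972 + 3.069x.
Set SMC = demand: 17.972 + 3.069x = 256.872 - 0.715x → x* = 63.1342.
Gap = |72.1355 − 63.1342| = 9.0013.

9.001 units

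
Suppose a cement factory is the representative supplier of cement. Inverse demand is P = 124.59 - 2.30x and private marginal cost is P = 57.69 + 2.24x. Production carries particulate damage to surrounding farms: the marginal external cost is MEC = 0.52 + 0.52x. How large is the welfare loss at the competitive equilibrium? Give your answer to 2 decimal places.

Market equilibrium (private): 57.69 + 2.24x = 124.59 - 2.30x → x_m = 14.7357.
Social marginal cost = private MC + MEC = 58.21 + 2.76x.
Set SMC = demand: 58.21 + 2.76x = 124.59 - 2.30x → x* = 13.1186.
Height of the DWL triangle at x_m is SMC(x_m) − demand(x_m) = MEC(x_m) = 8.1826.
DWL = ½ × 1.6171 × 8.1826 = 6.6160.

DWL = 6.62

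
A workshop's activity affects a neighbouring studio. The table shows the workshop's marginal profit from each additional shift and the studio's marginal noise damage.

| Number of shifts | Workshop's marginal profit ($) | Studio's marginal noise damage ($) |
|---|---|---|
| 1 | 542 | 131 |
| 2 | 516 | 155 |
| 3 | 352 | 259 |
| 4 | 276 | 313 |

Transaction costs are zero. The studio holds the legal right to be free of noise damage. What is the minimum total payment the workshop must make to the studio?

Efficient level: marginal profit ≥ marginal noise damage through level 3, so k* = 3.
With the studio holding the right, the workshop must at least compensate total damage at k*: 131 + 155 + 259 = 545.

$545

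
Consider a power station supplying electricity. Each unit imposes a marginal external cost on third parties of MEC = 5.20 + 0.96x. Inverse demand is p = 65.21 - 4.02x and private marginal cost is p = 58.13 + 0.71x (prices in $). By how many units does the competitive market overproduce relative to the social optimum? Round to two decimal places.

1.17 units

Market equilibrium (private): 58.13 + 0.71x = 65.21 - 4.02x → x_m = 1.4968.
Social marginal cost = private MC + MEC = 63.33 + 1.67x.
Set SMC = demand: 63.33 + 1.67x = 65.21 - 4.02x → x* = 0.3304.
Gap = |1.4968 − 0.3304| = 1.1664.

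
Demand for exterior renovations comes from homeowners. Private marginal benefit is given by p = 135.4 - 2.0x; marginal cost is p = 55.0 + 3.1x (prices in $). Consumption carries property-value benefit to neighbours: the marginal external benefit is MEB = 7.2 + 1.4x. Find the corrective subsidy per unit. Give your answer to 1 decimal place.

Social marginal benefit = demand + MEB = 142.6 - 0.6x.
Set SMB = MC: 142.6 - 0.6x = 55.0 + 3.1x → x* = 23.6757.
The Pigouvian subsidy equals MEB at x*: 7.2 + 1.4×23.6757 = 40.3460.

subsidy = $40.3 per unit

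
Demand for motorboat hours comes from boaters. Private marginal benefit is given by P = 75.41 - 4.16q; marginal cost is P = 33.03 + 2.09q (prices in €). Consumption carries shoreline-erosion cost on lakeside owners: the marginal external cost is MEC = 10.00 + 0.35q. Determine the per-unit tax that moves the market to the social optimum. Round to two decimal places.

tax = €11.72 per unit

Social marginal benefit = demand − MEC = 65.41 - 4.51q.
Set SMB = MC: 65.41 - 4.51q = 33.03 + 2.09q → q* = 4.9061.
The Pigouvian tax equals MEC at q*: 10.00 + 0.35×4.9061 = 11.7171.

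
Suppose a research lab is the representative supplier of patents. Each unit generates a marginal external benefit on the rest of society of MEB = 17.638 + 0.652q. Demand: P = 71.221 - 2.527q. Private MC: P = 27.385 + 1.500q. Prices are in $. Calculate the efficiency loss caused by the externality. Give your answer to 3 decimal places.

Market equilibrium (private): 27.385 + 1.500q = 71.221 - 2.527q → q_m = 10.8855.
Social marginal cost = private MC − MEB = 9.747 + 0.848q.
Set SMC = demand: 9.747 + 0.848q = 71.221 - 2.527q → q* = 18.2145.
The welfare-loss triangle has base |q_m − q*| and height MEB(q_m) (the vertical gap between SMC and demand is zero at q* and MEB at q_m).
DWL = ½ × 7.3290 × 24.7354 = 90.6429.

DWL = $90.643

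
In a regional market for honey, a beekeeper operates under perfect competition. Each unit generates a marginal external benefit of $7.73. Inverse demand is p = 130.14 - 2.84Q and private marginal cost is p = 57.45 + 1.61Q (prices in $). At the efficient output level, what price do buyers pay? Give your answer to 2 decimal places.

P = $78.82

Social marginal cost = private MC − MEB = 49.72 + 1.61Q.
Set SMC = demand: 49.72 + 1.61Q = 130.14 - 2.84Q → Q* = 18.0719.
Consumer price on the demand curve at Q*: 130.14 − 2.84×18.0719 = 78.8158.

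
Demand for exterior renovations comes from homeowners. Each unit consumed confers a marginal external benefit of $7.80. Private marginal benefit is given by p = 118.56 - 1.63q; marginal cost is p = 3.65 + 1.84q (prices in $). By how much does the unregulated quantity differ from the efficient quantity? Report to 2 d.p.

Market equilibrium (private): 3.65 + 1.84q = 118.56 - 1.63q → q_m = 33.1153.
Social marginal benefit = demand + MEB = 126.36 - 1.63q.
Set SMB = MC: 126.36 - 1.63q = 3.65 + 1.84q → q* = 35.3631.
Gap = |33.1153 − 35.3631| = 2.2478.

2.25 units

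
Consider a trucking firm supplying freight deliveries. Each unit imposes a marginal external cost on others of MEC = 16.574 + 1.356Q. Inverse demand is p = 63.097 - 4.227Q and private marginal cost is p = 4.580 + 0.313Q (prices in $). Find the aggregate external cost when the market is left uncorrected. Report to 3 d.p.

$326.263

Market equilibrium (private): 4.580 + 0.313Q = 63.097 - 4.227Q → Q_m = 12.8892.
Total external cost = ∫₀^{Q_m} (16.574 + 1.356Q) dQ = 16.574×12.8892 + ½×1.356×12.8892² = 326.2627.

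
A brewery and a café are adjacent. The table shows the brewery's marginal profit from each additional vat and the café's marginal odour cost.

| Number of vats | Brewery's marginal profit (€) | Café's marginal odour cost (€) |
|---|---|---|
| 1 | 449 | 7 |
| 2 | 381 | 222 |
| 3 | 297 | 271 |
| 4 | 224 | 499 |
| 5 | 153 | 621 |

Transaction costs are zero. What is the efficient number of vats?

Bargaining reaches the level where marginal profit last exceeds marginal odour cost.
That holds through level 3 (297 ≥ 271) but not at 4 (224 < 499).

3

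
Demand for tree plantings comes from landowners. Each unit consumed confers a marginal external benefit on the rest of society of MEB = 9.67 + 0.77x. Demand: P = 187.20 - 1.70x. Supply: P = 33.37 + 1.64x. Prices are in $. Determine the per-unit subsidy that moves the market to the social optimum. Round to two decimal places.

subsidy = $58.66 per unit

Social marginal benefit = demand + MEB = 196.87 - 0.93x.
Set SMB = MC: 196.87 - 0.93x = 33.37 + 1.64x → x* = 63.6187.
The Pigouvian subsidy equals MEB at x*: 9.67 + 0.77×63.6187 = 58.6564.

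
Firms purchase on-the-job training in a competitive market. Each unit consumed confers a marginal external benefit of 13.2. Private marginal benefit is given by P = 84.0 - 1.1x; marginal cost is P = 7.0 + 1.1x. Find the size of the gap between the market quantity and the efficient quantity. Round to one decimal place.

6.0 units

Market equilibrium (private): 7.0 + 1.1x = 84.0 - 1.1x → x_m = 35.0000.
Social marginal benefit = demand + MEB = 97.2 - 1.1x.
Set SMB = MC: 97.2 - 1.1x = 7.0 + 1.1x → x* = 41.0000.
Gap = |35.0000 − 41.0000| = 6.0000.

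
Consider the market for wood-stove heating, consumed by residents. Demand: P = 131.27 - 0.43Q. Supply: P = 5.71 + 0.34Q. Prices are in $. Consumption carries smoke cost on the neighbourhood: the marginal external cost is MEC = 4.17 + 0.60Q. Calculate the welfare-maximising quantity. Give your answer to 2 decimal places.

Social marginal benefit = demand − MEC = 127.10 - 1.03Q.
Set SMB = MC: 127.10 - 1.03Q = 5.71 + 0.34Q → Q* = 88.6058.

Q* = 88.61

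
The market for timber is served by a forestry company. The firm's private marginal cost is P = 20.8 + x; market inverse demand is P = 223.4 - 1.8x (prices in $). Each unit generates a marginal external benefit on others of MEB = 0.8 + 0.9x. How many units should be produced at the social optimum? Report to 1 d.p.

x* = 107.1

Social marginal cost = private MC − MEB = 20.0 + 0.1x.
Set SMC = demand: 20.0 + 0.1x = 223.4 - 1.8x → x* = 107.0526.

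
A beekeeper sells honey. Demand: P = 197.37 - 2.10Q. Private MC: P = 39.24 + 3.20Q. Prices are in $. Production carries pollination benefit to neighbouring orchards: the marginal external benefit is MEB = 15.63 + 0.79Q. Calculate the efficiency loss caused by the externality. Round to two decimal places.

Market equilibrium (private): 39.24 + 3.20Q = 197.37 - 2.10Q → Q_m = 29.8358.
Social marginal cost = private MC − MEB = 23.61 + 2.41Q.
Set SMC = demand: 23.61 + 2.41Q = 197.37 - 2.10Q → Q* = 38.5277.
The loss is the area between SMC and demand from Q* to Q_m; with linear curves that's a triangle of height MEB(Q_m).
DWL = ½ × 8.6919 × 39.2003 = 170.3625.

DWL = $170.36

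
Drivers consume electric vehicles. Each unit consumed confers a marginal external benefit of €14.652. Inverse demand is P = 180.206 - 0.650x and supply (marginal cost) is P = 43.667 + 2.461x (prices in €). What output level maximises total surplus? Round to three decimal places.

x* = 48.599

Social marginal benefit = demand + MEB = 194.858 - 0.650x.
Set SMB = MC: 194.858 - 0.650x = 43.667 + 2.461x → x* = 48.5988.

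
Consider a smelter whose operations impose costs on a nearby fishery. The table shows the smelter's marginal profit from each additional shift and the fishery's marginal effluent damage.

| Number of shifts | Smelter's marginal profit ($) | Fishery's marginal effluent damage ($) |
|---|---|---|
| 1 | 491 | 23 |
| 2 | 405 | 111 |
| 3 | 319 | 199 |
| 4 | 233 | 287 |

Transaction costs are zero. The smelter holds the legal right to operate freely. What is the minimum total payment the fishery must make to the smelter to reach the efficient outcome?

Left alone the smelter would choose level 4 (marginal profit stays positive).
Efficient level: k* = 3 (marginal profit ≥ marginal effluent damage through 3).
The fishery must at least cover the smelter's forgone profit from cutting 4→3: 233 = 233.

$233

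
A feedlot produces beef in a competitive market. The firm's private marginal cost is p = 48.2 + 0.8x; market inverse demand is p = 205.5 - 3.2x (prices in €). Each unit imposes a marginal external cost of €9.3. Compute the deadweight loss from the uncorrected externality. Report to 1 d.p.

DWL = €10.8

Market equilibrium (private): 48.2 + 0.8x = 205.5 - 3.2x → x_m = 39.3250.
Social marginal cost = private MC + MEC = 57.5 + 0.8x.
Set SMC = demand: 57.5 + 0.8x = 205.5 - 3.2x → x* = 37.0000.
The loss is the area between SMC and demand from x* to x_m; with linear curves that's a triangle of height MEC(x_m).
DWL = ½ × 2.3250 × 9.3000 = 10.8113.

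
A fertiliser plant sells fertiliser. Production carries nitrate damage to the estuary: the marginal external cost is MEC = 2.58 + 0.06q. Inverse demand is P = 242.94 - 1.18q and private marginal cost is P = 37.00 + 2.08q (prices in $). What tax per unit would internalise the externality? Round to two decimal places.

tax = $6.26 per unit

Social marginal cost = private MC + MEC = 39.58 + 2.14q.
Set SMC = demand: 39.58 + 2.14q = 242.94 - 1.18q → q* = 61.2530.
The Pigouvian tax equals MEC at q*: 2.58 + 0.06×61.2530 = 6.2552.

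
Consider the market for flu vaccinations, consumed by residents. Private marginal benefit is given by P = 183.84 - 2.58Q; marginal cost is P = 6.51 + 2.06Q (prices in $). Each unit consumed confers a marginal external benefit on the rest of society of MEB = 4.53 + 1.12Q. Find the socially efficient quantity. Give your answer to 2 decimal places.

Q* = 51.66

Social marginal benefit = demand + MEB = 188.37 - 1.46Q.
Set SMB = MC: 188.37 - 1.46Q = 6.51 + 2.06Q → Q* = 51.6648.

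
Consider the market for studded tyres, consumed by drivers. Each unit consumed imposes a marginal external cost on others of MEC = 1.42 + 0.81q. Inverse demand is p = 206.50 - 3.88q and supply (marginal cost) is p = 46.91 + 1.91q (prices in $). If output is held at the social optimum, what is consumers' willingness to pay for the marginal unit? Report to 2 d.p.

Social marginal benefit = demand − MEC = 205.08 - 4.69q.
Set SMB = MC: 205.08 - 4.69q = 46.91 + 1.91q → q* = 23.9652.
Consumer price on the demand curve at q*: 206.50 − 3.88×23.9652 = 113.5150.

P = $113.52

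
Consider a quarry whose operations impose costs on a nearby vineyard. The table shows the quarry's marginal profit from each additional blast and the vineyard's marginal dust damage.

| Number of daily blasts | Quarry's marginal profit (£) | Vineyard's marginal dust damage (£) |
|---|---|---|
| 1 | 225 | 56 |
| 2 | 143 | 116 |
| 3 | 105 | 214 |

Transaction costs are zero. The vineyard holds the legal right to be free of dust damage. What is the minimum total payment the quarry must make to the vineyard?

£172

Efficient level: marginal profit ≥ marginal dust damage through level 2, so k* = 2.
With the vineyard holding the right, the quarry must at least compensate total damage at k*: 56 + 116 = 172.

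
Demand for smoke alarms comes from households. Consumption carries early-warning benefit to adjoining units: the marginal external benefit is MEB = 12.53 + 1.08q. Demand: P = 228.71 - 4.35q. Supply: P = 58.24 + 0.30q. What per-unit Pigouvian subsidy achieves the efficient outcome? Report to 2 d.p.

Social marginal benefit = demand + MEB = 241.24 - 3.27q.
Set SMB = MC: 241.24 - 3.27q = 58.24 + 0.30q → q* = 51.2605.
The Pigouvian subsidy equals MEB at q*: 12.53 + 1.08×51.2605 = 67.8913.

subsidy = 67.89 per unit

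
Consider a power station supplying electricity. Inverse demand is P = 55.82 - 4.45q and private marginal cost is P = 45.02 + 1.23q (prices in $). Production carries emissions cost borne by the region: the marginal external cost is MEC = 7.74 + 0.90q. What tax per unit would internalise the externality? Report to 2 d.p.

tax = $8.16 per unit

Social marginal cost = private MC + MEC = 52.76 + 2.13q.
Set SMC = demand: 52.76 + 2.13q = 55.82 - 4.45q → q* = 0.4650.
The Pigouvian tax equals MEC at q*: 7.74 + 0.90×0.4650 = 8.1585.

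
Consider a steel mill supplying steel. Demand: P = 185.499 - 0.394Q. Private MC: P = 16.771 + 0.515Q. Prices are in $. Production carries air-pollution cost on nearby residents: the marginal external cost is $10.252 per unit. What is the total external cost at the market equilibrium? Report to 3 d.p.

Market equilibrium (private): 16.771 + 0.515Q = 185.499 - 0.394Q → Q_m = 185.6194.
Total external cost = MEC × Q_m = 10.252 × 185.6194 = 1902.9701.

$1902.970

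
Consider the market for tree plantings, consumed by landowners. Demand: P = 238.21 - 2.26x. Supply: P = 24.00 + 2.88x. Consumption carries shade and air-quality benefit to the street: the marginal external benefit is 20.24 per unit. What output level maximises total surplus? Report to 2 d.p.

Social marginal benefit = demand + MEB = 258.45 - 2.26x.
Set SMB = MC: 258.45 - 2.26x = 24.00 + 2.88x → x* = 45.6128.

x* = 45.61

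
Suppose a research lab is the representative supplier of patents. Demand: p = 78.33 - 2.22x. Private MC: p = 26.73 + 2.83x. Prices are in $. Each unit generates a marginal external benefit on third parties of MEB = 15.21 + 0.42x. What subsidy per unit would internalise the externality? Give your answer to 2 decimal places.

Social marginal cost = private MC − MEB = 11.52 + 2.41x.
Set SMC = demand: 11.52 + 2.41x = 78.33 - 2.22x → x* = 14.4298.
The Pigouvian subsidy equals MEB at x*: 15.21 + 0.42×14.4298 = 21.2705.

subsidy = $21.27 per unit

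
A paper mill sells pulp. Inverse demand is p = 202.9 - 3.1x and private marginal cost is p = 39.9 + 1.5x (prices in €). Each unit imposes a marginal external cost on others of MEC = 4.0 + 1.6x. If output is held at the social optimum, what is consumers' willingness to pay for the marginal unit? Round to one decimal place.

Social marginal cost = private MC + MEC = 43.9 + 3.1x.
Set SMC = demand: 43.9 + 3.1x = 202.9 - 3.1x → x* = 25.6452.
Consumer price on the demand curve at x*: 202.9 − 3.1×25.6452 = 123.3999.

P = €123.4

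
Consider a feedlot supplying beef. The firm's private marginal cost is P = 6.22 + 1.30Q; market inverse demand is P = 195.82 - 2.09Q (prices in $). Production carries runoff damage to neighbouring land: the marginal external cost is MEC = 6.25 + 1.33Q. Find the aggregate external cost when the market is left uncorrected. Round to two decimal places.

$2429.73

Market equilibrium (private): 6.22 + 1.30Q = 195.82 - 2.09Q → Q_m = 55.9292.
Total external cost = ∫₀^{Q_m} (6.25 + 1.33Q) dQ = 6.25×55.9292 + ½×1.33×55.9292² = 2429.7276.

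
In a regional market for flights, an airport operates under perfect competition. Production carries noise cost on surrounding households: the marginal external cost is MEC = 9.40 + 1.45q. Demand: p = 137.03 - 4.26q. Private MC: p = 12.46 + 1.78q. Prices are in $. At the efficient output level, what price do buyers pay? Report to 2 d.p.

Social marginal cost = private MC + MEC = 21.86 + 3.23q.
Set SMC = demand: 21.86 + 3.23q = 137.03 - 4.26q → q* = 15.3765.
Consumer price on the demand curve at q*: 137.03 − 4.26×15.3765 = 71.5261.

P = $71.53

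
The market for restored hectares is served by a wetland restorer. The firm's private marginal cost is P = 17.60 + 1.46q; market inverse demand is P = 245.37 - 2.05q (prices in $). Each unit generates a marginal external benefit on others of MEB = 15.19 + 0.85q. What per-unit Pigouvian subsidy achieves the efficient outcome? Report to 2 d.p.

subsidy = $92.83 per unit

Social marginal cost = private MC − MEB = 2.41 + 0.61q.
Set SMC = demand: 2.41 + 0.61q = 245.37 - 2.05q → q* = 91.3383.
The Pigouvian subsidy equals MEB at q*: 15.19 + 0.85×91.3383 = 92.8276.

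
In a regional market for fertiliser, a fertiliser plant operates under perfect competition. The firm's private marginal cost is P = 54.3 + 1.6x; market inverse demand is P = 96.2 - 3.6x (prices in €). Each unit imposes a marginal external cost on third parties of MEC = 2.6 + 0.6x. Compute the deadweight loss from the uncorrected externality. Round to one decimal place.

DWL = €4.8

Market equilibrium (private): 54.3 + 1.6x = 96.2 - 3.6x → x_m = 8.0577.
Social marginal cost = private MC + MEC = 56.9 + 2.2x.
Set SMC = demand: 56.9 + 2.2x = 96.2 - 3.6x → x* = 6.7759.
The loss is the area between SMC and demand from x* to x_m; with linear curves that's a triangle of height MEC(x_m).
DWL = ½ × 1.2818 × 7.4346 = 4.7648.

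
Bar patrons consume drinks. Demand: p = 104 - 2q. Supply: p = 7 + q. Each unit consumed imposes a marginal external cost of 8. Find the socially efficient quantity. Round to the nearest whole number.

Social marginal benefit = demand − MEC = 96 - 2q.
Set SMB = MC: 96 - 2q = 7 + q → q* = 29.6667.

q* = 30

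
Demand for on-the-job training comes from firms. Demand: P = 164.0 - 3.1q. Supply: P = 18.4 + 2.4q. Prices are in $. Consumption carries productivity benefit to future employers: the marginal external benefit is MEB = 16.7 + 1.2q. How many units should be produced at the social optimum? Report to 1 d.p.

q* = 37.7

Social marginal benefit = demand + MEB = 180.7 - 1.9q.
Set SMB = MC: 180.7 - 1.9q = 18.4 + 2.4q → q* = 37.7442.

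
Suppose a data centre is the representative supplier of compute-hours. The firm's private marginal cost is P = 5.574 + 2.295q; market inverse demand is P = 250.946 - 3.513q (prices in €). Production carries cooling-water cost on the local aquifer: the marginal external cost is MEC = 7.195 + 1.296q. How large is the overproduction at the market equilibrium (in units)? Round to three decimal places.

8.720 units

Market equilibrium (private): 5.574 + 2.295q = 250.946 - 3.513q → q_m = 42.2472.
Social marginal cost = private MC + MEC = 12.769 + 3.591q.
Set SMC = demand: 12.769 + 3.591q = 250.946 - 3.513q → q* = 33.5272.
Gap = |42.2472 − 33.5272| = 8.7200.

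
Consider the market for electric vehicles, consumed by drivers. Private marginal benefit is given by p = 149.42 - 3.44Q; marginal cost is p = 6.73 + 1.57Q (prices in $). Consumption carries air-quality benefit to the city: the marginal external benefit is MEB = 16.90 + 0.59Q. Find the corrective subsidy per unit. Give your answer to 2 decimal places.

Social marginal benefit = demand + MEB = 166.32 - 2.85Q.
Set SMB = MC: 166.32 - 2.85Q = 6.73 + 1.57Q → Q* = 36.1063.
The Pigouvian subsidy equals MEB at Q*: 16.90 + 0.59×36.1063 = 38.2027.

subsidy = $38.20 per unit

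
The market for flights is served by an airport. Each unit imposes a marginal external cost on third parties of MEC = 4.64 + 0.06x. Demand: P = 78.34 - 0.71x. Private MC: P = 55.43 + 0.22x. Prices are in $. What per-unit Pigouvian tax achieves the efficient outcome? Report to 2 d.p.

tax = $5.75 per unit

Social marginal cost = private MC + MEC = 60.07 + 0.28x.
Set SMC = demand: 60.07 + 0.28x = 78.34 - 0.71x → x* = 18.4545.
The Pigouvian tax equals MEC at x*: 4.64 + 0.06×18.4545 = 5.7473.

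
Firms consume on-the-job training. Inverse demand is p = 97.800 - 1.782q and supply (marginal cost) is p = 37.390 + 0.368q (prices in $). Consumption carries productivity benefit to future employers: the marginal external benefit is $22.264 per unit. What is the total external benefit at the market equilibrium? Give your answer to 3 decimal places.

Market equilibrium (private): 37.390 + 0.368q = 97.800 - 1.782q → q_m = 28.0977.
Total external benefit = MEB × q_m = 22.264 × 28.0977 = 625.5672.

$625.567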